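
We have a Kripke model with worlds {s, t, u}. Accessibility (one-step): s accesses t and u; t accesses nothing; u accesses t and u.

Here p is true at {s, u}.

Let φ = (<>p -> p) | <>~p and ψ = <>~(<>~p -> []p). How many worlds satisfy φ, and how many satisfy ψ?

For (<>p -> p) | <>~p:
s: <>p -> p is T, <>~p is T. ✓
t: <>p -> p is T, <>~p is F. ✓
u: <>p -> p is T, <>~p is T. ✓
— 3 worlds.
For <>~(<>~p -> []p):
s: successors {t, u}; ~(<>~p -> []p) there: t:F, u:T. ✓
t: no successors, so <>~(<>~p -> []p) fails. ✗
u: successors {t, u}; ~(<>~p -> []p) there: t:F, u:T. ✓
— 2 worlds.

3 and 2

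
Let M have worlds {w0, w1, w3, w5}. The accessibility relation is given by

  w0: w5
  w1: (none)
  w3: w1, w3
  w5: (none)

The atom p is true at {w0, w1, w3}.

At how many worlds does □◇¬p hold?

2

w0: successors {w5}; ◇¬p there: w5:F. ✗
w1: no successors, so □◇¬p holds vacuously. ✓
w3: successors {w1, w3}; ◇¬p there: w1:F, w3:F. ✗
w5: no successors, so □◇¬p holds vacuously. ✓
Satisfying worlds: {w1, w5}.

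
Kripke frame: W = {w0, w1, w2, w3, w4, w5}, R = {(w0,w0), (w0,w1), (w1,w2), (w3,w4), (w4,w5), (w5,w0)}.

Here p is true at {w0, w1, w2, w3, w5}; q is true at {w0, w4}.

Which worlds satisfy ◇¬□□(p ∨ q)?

∅

w0: successors {w0, w1}; ¬□□(p ∨ q) there: w0:F, w1:F. ✗
w1: successors {w2}; ¬□□(p ∨ q) there: w2:F. ✗
w2: no successors, so ◇¬□□(p ∨ q) fails. ✗
w3: successors {w4}; ¬□□(p ∨ q) there: w4:F. ✗
w4: successors {w5}; ¬□□(p ∨ q) there: w5:F. ✗
w5: successors {w0}; ¬□□(p ∨ q) there: w0:F. ✗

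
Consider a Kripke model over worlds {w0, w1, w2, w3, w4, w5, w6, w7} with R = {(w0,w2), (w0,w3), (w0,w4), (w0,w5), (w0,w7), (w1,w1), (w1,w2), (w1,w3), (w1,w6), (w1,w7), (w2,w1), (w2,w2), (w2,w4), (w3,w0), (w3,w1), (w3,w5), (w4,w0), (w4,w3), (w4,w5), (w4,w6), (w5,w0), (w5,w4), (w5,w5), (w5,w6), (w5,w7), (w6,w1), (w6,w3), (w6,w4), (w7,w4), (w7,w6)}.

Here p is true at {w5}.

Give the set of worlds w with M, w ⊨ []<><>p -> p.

w0: []<><>p is T, p is F. ✗
w1: []<><>p is T, p is F. ✗
w2: []<><>p is T, p is F. ✗
w3: []<><>p is T, p is F. ✗
w4: []<><>p is T, p is F. ✗
w5: []<><>p is T, p is T. ✓
w6: []<><>p is T, p is F. ✗
w7: []<><>p is T, p is F. ✗

{w5}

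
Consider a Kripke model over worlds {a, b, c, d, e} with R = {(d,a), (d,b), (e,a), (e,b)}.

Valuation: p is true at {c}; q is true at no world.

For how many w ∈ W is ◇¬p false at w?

3

a: no successors, so ◇¬p fails. ✗
b: no successors, so ◇¬p fails. ✗
c: no successors, so ◇¬p fails. ✗
d: successors {a, b}; ¬p there: a:T, b:T. ✓
e: successors {a, b}; ¬p there: a:T, b:T. ✓
Satisfying worlds: {d, e}.
So ◇¬p fails at the other 3 worlds.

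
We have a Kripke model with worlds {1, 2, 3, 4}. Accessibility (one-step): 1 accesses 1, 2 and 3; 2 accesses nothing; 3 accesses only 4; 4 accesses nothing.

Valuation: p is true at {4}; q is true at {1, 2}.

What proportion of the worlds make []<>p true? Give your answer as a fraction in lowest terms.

1/2

1: successors {1, 2, 3}; <>p there: 1:F, 2:F, 3:T. ✗
2: no successors, so []<>p holds vacuously. ✓
3: successors {4}; <>p there: 4:F. ✗
4: no successors, so []<>p holds vacuously. ✓
That's 2 of 4 worlds, so 2/4 = 1/2.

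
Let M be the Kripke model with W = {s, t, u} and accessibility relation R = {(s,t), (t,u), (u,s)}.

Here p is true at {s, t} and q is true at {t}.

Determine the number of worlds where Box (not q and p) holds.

s: successors {t}; not q and p there: t:F. ✗
t: successors {u}; not q and p there: u:F. ✗
u: successors {s}; not q and p there: s:T. ✓
Satisfying worlds: {u}.

1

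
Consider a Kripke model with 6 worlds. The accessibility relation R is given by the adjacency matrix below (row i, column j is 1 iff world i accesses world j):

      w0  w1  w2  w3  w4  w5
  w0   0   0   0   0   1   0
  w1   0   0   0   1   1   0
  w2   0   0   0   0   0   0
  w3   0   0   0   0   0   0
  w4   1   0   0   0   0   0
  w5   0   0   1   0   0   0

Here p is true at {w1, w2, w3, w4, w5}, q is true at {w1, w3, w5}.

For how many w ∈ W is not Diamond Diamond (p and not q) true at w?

w0: Diamond Diamond (p and not q) is F. ✓
w1: Diamond Diamond (p and not q) is F. ✓
w2: Diamond Diamond (p and not q) is F. ✓
w3: Diamond Diamond (p and not q) is F. ✓
w4: Diamond Diamond (p and not q) is T. ✗
w5: Diamond Diamond (p and not q) is F. ✓
Satisfying worlds: {w0, w1, w2, w3, w5}.

5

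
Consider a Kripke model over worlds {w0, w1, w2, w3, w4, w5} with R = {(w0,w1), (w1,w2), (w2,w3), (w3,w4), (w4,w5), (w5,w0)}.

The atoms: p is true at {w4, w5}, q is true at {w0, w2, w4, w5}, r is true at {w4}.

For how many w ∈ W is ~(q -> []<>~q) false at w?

3

w0: q -> []<>~q is F. ✓
w1: q -> []<>~q is T. ✗
w2: q -> []<>~q is F. ✓
w3: q -> []<>~q is T. ✗
w4: q -> []<>~q is F. ✓
w5: q -> []<>~q is T. ✗
Satisfying worlds: {w0, w2, w4}.
So ~(q -> []<>~q) fails at the other 3 worlds.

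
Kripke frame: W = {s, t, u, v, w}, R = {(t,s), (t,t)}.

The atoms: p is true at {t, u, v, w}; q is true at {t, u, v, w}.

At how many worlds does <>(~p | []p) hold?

s: no successors, so <>(~p | []p) fails. ✗
t: successors {s, t}; ~p | []p there: s:T, t:F. ✓
u: no successors, so <>(~p | []p) fails. ✗
v: no successors, so <>(~p | []p) fails. ✗
w: no successors, so <>(~p | []p) fails. ✗
Satisfying worlds: {t}.

1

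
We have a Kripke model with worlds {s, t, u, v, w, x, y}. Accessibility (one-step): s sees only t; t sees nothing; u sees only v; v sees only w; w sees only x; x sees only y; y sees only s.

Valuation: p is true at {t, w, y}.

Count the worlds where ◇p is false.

4

s: successors {t}; p there: t:T. ✓
t: no successors, so ◇p fails. ✗
u: successors {v}; p there: v:F. ✗
v: successors {w}; p there: w:T. ✓
w: successors {x}; p there: x:F. ✗
x: successors {y}; p there: y:T. ✓
y: successors {s}; p there: s:F. ✗
Satisfying worlds: {s, v, x}.
So ◇p fails at the other 4 worlds.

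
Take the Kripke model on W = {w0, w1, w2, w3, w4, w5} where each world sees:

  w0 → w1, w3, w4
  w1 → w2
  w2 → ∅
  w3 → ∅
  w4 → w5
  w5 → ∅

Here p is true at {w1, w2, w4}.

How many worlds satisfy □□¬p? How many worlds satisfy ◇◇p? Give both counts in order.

For □□¬p:
w0: successors {w1, w3, w4}; □¬p there: w1:F, w3:T, w4:T. ✗
w1: successors {w2}; □¬p there: w2:T. ✓
w2: no successors, so □□¬p holds vacuously. ✓
w3: no successors, so □□¬p holds vacuously. ✓
w4: successors {w5}; □¬p there: w5:T. ✓
w5: no successors, so □□¬p holds vacuously. ✓
— 5 worlds.
For ◇◇p:
w0: successors {w1, w3, w4}; ◇p there: w1:T, w3:F, w4:F. ✓
w1: successors {w2}; ◇p there: w2:F. ✗
w2: no successors, so ◇◇p fails. ✗
w3: no successors, so ◇◇p fails. ✗
w4: successors {w5}; ◇p there: w5:F. ✗
w5: no successors, so ◇◇p fails. ✗
— 1 world.

5 and 1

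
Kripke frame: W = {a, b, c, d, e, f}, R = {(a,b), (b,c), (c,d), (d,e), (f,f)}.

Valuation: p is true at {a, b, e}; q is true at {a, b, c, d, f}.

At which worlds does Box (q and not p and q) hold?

a: successors {b}; q and not p and q there: b:F. ✗
b: successors {c}; q and not p and q there: c:T. ✓
c: successors {d}; q and not p and q there: d:T. ✓
d: successors {e}; q and not p and q there: e:F. ✗
e: no successors, so Box (q and not p and q) holds vacuously. ✓
f: successors {f}; q and not p and q there: f:T. ✓

{b, c, e, f}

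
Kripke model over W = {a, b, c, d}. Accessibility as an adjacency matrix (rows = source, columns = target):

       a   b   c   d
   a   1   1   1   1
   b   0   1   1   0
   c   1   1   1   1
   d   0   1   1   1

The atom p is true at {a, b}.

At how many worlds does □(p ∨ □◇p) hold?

a: successors {a, b, c, d}; p ∨ □◇p there: a:T, b:T, c:T, d:T. ✓
b: successors {b, c}; p ∨ □◇p there: b:T, c:T. ✓
c: successors {a, b, c, d}; p ∨ □◇p there: a:T, b:T, c:T, d:T. ✓
d: successors {b, c, d}; p ∨ □◇p there: b:T, c:T, d:T. ✓
Satisfying worlds: {a, b, c, d}.

4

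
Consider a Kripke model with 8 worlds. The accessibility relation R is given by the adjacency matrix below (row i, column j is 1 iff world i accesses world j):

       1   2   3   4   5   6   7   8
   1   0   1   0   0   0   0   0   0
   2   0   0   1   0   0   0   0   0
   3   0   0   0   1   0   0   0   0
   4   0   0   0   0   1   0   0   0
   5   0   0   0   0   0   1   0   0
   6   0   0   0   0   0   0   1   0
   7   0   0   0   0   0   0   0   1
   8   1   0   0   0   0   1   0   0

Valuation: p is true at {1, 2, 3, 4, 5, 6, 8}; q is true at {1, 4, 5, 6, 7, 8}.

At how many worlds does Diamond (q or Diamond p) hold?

8

1: successors {2}; q or Diamond p there: 2:T. ✓
2: successors {3}; q or Diamond p there: 3:T. ✓
3: successors {4}; q or Diamond p there: 4:T. ✓
4: successors {5}; q or Diamond p there: 5:T. ✓
5: successors {6}; q or Diamond p there: 6:T. ✓
6: successors {7}; q or Diamond p there: 7:T. ✓
7: successors {8}; q or Diamond p there: 8:T. ✓
8: successors {1, 6}; q or Diamond p there: 1:T, 6:T. ✓
Satisfying worlds: {1, 2, 3, 4, 5, 6, 7, 8}.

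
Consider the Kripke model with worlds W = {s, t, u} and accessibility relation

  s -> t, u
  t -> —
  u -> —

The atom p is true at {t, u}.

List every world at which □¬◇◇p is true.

s: successors {t, u}; ¬◇◇p there: t:T, u:T. ✓
t: no successors, so □¬◇◇p holds vacuously. ✓
u: no successors, so □¬◇◇p holds vacuously. ✓

{s, t, u}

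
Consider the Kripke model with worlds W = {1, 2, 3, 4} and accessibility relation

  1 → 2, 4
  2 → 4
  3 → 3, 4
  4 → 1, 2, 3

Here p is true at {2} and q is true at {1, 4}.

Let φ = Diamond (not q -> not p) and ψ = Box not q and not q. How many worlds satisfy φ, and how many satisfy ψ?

4 and 0

For Diamond (not q -> not p):
1: successors {2, 4}; not q -> not p there: 2:F, 4:T. ✓
2: successors {4}; not q -> not p there: 4:T. ✓
3: successors {3, 4}; not q -> not p there: 3:T, 4:T. ✓
4: successors {1, 2, 3}; not q -> not p there: 1:T, 2:F, 3:T. ✓
— 4 worlds.
For Box not q and not q:
1: Box not q is F, not q is F. ✗
2: Box not q is F, not q is T. ✗
3: Box not q is F, not q is T. ✗
4: Box not q is F, not q is F. ✗
— 0 worlds.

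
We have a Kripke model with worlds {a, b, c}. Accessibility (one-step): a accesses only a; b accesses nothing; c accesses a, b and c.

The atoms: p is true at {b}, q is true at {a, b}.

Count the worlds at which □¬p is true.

a: successors {a}; ¬p there: a:T. ✓
b: no successors, so □¬p holds vacuously. ✓
c: successors {a, b, c}; ¬p there: a:T, b:F, c:T. ✗
Satisfying worlds: {a, b}.

2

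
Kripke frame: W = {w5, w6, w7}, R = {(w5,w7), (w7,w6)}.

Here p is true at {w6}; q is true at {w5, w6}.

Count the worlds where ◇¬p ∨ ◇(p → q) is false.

1

w5: ◇¬p is T, ◇(p → q) is T. ✓
w6: ◇¬p is F, ◇(p → q) is F. ✗
w7: ◇¬p is F, ◇(p → q) is T. ✓
Satisfying worlds: {w5, w7}.
So ◇¬p ∨ ◇(p → q) fails at the other 1 world.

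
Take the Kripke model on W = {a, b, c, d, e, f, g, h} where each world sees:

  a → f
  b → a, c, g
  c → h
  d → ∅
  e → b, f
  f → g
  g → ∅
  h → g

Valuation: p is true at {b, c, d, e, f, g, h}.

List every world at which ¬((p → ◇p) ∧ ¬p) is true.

a: (p → ◇p) ∧ ¬p is T. ✗
b: (p → ◇p) ∧ ¬p is F. ✓
c: (p → ◇p) ∧ ¬p is F. ✓
d: (p → ◇p) ∧ ¬p is F. ✓
e: (p → ◇p) ∧ ¬p is F. ✓
f: (p → ◇p) ∧ ¬p is F. ✓
g: (p → ◇p) ∧ ¬p is F. ✓
h: (p → ◇p) ∧ ¬p is F. ✓

{b, c, d, e, f, g, h}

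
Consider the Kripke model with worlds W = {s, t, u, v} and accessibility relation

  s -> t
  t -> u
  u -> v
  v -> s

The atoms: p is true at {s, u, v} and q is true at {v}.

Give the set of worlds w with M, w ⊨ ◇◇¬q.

s: successors {t}; ◇¬q there: t:T. ✓
t: successors {u}; ◇¬q there: u:F. ✗
u: successors {v}; ◇¬q there: v:T. ✓
v: successors {s}; ◇¬q there: s:T. ✓

{s, u, v}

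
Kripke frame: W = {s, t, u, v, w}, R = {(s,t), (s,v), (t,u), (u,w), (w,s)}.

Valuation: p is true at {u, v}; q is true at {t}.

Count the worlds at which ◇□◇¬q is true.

s: successors {t, v}; □◇¬q there: t:T, v:T. ✓
t: successors {u}; □◇¬q there: u:T. ✓
u: successors {w}; □◇¬q there: w:T. ✓
v: no successors, so ◇□◇¬q fails. ✗
w: successors {s}; □◇¬q there: s:F. ✗
Satisfying worlds: {s, t, u}.

3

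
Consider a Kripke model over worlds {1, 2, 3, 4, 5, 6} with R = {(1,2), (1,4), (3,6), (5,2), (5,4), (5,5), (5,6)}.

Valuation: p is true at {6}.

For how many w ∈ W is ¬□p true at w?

2

1: □p is F. ✓
2: □p is T. ✗
3: □p is T. ✗
4: □p is T. ✗
5: □p is F. ✓
6: □p is T. ✗
Satisfying worlds: {1, 5}.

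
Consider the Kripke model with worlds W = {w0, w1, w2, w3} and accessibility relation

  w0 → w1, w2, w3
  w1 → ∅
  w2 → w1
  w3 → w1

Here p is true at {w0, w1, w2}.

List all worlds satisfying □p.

{w1, w2, w3}

w0: successors {w1, w2, w3}; p there: w1:T, w2:T, w3:F. ✗
w1: no successors, so □p holds vacuously. ✓
w2: successors {w1}; p there: w1:T. ✓
w3: successors {w1}; p there: w1:T. ✓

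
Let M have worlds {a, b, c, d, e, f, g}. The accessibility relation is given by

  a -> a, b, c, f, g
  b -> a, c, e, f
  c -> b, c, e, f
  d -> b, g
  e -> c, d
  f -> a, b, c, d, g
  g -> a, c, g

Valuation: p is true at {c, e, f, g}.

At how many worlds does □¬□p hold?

7

a: successors {a, b, c, f, g}; ¬□p there: a:T, b:T, c:T, f:T, g:T. ✓
b: successors {a, c, e, f}; ¬□p there: a:T, c:T, e:T, f:T. ✓
c: successors {b, c, e, f}; ¬□p there: b:T, c:T, e:T, f:T. ✓
d: successors {b, g}; ¬□p there: b:T, g:T. ✓
e: successors {c, d}; ¬□p there: c:T, d:T. ✓
f: successors {a, b, c, d, g}; ¬□p there: a:T, b:T, c:T, d:T, g:T. ✓
g: successors {a, c, g}; ¬□p there: a:T, c:T, g:T. ✓
Satisfying worlds: {a, b, c, d, e, f, g}.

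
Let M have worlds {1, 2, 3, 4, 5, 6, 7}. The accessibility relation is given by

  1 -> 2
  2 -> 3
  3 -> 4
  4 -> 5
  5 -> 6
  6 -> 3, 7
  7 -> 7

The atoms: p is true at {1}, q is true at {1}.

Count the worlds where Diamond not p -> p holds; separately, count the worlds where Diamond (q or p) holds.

For Diamond not p -> p:
1: Diamond not p is T, p is T. ✓
2: Diamond not p is T, p is F. ✗
3: Diamond not p is T, p is F. ✗
4: Diamond not p is T, p is F. ✗
5: Diamond not p is T, p is F. ✗
6: Diamond not p is T, p is F. ✗
7: Diamond not p is T, p is F. ✗
— 1 world.
For Diamond (q or p):
1: successors {2}; q or p there: 2:F. ✗
2: successors {3}; q or p there: 3:F. ✗
3: successors {4}; q or p there: 4:F. ✗
4: successors {5}; q or p there: 5:F. ✗
5: successors {6}; q or p there: 6:F. ✗
6: successors {3, 7}; q or p there: 3:F, 7:F. ✗
7: successors {7}; q or p there: 7:F. ✗
— 0 worlds.

1 and 0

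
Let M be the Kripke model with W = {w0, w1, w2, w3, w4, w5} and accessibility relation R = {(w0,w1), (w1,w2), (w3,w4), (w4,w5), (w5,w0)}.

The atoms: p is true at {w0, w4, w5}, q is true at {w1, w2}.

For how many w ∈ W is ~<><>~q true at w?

4

w0: <><>~q is F. ✓
w1: <><>~q is F. ✓
w2: <><>~q is F. ✓
w3: <><>~q is T. ✗
w4: <><>~q is T. ✗
w5: <><>~q is F. ✓
Satisfying worlds: {w0, w1, w2, w5}.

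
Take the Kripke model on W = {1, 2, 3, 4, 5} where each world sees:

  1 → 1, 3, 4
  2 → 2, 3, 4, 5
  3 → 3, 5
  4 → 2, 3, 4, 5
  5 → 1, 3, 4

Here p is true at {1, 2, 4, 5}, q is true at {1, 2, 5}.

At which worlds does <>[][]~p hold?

∅

1: successors {1, 3, 4}; [][]~p there: 1:F, 3:F, 4:F. ✗
2: successors {2, 3, 4, 5}; [][]~p there: 2:F, 3:F, 4:F, 5:F. ✗
3: successors {3, 5}; [][]~p there: 3:F, 5:F. ✗
4: successors {2, 3, 4, 5}; [][]~p there: 2:F, 3:F, 4:F, 5:F. ✗
5: successors {1, 3, 4}; [][]~p there: 1:F, 3:F, 4:F. ✗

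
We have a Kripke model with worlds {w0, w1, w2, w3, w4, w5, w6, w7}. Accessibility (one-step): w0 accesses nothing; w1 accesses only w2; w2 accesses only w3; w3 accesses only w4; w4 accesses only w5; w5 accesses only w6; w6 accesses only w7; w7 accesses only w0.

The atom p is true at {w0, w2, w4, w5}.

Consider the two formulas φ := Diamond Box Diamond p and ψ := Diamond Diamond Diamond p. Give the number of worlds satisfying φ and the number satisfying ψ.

For Diamond Box Diamond p:
w0: no successors, so Diamond Box Diamond p fails. ✗
w1: successors {w2}; Box Diamond p there: w2:T. ✓
w2: successors {w3}; Box Diamond p there: w3:T. ✓
w3: successors {w4}; Box Diamond p there: w4:F. ✗
w4: successors {w5}; Box Diamond p there: w5:F. ✗
w5: successors {w6}; Box Diamond p there: w6:T. ✓
w6: successors {w7}; Box Diamond p there: w7:F. ✗
w7: successors {w0}; Box Diamond p there: w0:T. ✓
— 4 worlds.
For Diamond Diamond Diamond p:
w0: no successors, so Diamond Diamond Diamond p fails. ✗
w1: successors {w2}; Diamond Diamond p there: w2:T. ✓
w2: successors {w3}; Diamond Diamond p there: w3:T. ✓
w3: successors {w4}; Diamond Diamond p there: w4:F. ✗
w4: successors {w5}; Diamond Diamond p there: w5:F. ✗
w5: successors {w6}; Diamond Diamond p there: w6:T. ✓
w6: successors {w7}; Diamond Diamond p there: w7:F. ✗
w7: successors {w0}; Diamond Diamond p there: w0:F. ✗
— 3 worlds.

4 and 3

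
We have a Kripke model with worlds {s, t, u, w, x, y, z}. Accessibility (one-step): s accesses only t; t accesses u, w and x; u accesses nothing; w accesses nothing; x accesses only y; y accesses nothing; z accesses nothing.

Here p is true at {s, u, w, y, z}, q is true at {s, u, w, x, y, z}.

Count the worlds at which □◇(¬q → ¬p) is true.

s: successors {t}; ◇(¬q → ¬p) there: t:T. ✓
t: successors {u, w, x}; ◇(¬q → ¬p) there: u:F, w:F, x:T. ✗
u: no successors, so □◇(¬q → ¬p) holds vacuously. ✓
w: no successors, so □◇(¬q → ¬p) holds vacuously. ✓
x: successors {y}; ◇(¬q → ¬p) there: y:F. ✗
y: no successors, so □◇(¬q → ¬p) holds vacuously. ✓
z: no successors, so □◇(¬q → ¬p) holds vacuously. ✓
Satisfying worlds: {s, u, w, y, z}.

5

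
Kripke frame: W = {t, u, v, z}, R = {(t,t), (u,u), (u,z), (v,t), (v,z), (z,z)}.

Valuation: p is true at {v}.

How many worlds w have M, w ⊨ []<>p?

t: successors {t}; <>p there: t:F. ✗
u: successors {u, z}; <>p there: u:F, z:F. ✗
v: successors {t, z}; <>p there: t:F, z:F. ✗
z: successors {z}; <>p there: z:F. ✗
Satisfying worlds: ∅.

0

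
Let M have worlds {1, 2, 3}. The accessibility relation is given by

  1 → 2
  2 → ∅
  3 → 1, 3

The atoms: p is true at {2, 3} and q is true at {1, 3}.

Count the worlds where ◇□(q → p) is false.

1

1: successors {2}; □(q → p) there: 2:T. ✓
2: no successors, so ◇□(q → p) fails. ✗
3: successors {1, 3}; □(q → p) there: 1:T, 3:F. ✓
Satisfying worlds: {1, 3}.
So ◇□(q → p) fails at the other 1 world.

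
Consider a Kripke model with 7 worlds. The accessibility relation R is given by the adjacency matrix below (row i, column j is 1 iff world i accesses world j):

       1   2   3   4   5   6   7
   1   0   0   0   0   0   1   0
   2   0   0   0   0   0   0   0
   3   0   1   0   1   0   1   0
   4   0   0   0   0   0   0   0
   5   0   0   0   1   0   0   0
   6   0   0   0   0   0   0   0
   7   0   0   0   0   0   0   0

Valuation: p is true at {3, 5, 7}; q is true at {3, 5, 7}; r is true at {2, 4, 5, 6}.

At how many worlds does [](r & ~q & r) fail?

0

1: successors {6}; r & ~q & r there: 6:T. ✓
2: no successors, so [](r & ~q & r) holds vacuously. ✓
3: successors {2, 4, 6}; r & ~q & r there: 2:T, 4:T, 6:T. ✓
4: no successors, so [](r & ~q & r) holds vacuously. ✓
5: successors {4}; r & ~q & r there: 4:T. ✓
6: no successors, so [](r & ~q & r) holds vacuously. ✓
7: no successors, so [](r & ~q & r) holds vacuously. ✓
Satisfying worlds: {1, 2, 3, 4, 5, 6, 7}.
So [](r & ~q & r) fails at the other 0 worlds.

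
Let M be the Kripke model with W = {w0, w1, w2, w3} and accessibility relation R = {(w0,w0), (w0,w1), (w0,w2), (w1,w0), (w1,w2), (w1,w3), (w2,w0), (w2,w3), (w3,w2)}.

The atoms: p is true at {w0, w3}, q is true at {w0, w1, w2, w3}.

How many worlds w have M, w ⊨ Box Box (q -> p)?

1

w0: successors {w0, w1, w2}; Box (q -> p) there: w0:F, w1:F, w2:T. ✗
w1: successors {w0, w2, w3}; Box (q -> p) there: w0:F, w2:T, w3:F. ✗
w2: successors {w0, w3}; Box (q -> p) there: w0:F, w3:F. ✗
w3: successors {w2}; Box (q -> p) there: w2:T. ✓
Satisfying worlds: {w3}.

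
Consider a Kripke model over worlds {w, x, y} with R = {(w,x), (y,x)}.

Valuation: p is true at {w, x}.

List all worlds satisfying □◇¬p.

w: successors {x}; ◇¬p there: x:F. ✗
x: no successors, so □◇¬p holds vacuously. ✓
y: successors {x}; ◇¬p there: x:F. ✗

{x}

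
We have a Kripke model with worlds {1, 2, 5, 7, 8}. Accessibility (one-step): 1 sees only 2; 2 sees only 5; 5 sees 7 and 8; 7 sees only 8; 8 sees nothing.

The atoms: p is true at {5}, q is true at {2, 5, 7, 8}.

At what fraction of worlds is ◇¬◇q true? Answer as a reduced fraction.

2/5

1: successors {2}; ¬◇q there: 2:F. ✗
2: successors {5}; ¬◇q there: 5:F. ✗
5: successors {7, 8}; ¬◇q there: 7:F, 8:T. ✓
7: successors {8}; ¬◇q there: 8:T. ✓
8: no successors, so ◇¬◇q fails. ✗
That's 2 of 5 worlds, so 2/5.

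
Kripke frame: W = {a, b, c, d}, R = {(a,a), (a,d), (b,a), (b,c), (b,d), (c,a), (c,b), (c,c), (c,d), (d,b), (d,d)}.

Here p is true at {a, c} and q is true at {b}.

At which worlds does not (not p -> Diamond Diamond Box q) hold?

{b, d}

a: not p -> Diamond Diamond Box q is T. ✗
b: not p -> Diamond Diamond Box q is F. ✓
c: not p -> Diamond Diamond Box q is T. ✗
d: not p -> Diamond Diamond Box q is F. ✓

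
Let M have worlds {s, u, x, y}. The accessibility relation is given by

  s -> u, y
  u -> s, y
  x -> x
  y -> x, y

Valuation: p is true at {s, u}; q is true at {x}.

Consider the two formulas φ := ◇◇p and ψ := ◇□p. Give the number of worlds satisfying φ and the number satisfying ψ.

2 and 0

For ◇◇p:
s: successors {u, y}; ◇p there: u:T, y:F. ✓
u: successors {s, y}; ◇p there: s:T, y:F. ✓
x: successors {x}; ◇p there: x:F. ✗
y: successors {x, y}; ◇p there: x:F, y:F. ✗
— 2 worlds.
For ◇□p:
s: successors {u, y}; □p there: u:F, y:F. ✗
u: successors {s, y}; □p there: s:F, y:F. ✗
x: successors {x}; □p there: x:F. ✗
y: successors {x, y}; □p there: x:F, y:F. ✗
— 0 worlds.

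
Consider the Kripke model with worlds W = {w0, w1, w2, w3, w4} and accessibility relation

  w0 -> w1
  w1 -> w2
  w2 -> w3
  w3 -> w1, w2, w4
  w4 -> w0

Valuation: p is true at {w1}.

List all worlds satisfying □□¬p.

{w0, w1, w3}

w0: successors {w1}; □¬p there: w1:T. ✓
w1: successors {w2}; □¬p there: w2:T. ✓
w2: successors {w3}; □¬p there: w3:F. ✗
w3: successors {w1, w2, w4}; □¬p there: w1:T, w2:T, w4:T. ✓
w4: successors {w0}; □¬p there: w0:F. ✗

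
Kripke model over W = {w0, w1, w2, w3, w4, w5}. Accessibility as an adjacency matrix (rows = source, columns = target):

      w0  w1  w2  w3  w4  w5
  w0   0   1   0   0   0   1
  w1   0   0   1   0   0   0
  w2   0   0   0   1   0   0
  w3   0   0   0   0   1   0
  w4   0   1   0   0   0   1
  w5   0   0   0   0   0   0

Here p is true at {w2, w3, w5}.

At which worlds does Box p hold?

w0: successors {w1, w5}; p there: w1:F, w5:T. ✗
w1: successors {w2}; p there: w2:T. ✓
w2: successors {w3}; p there: w3:T. ✓
w3: successors {w4}; p there: w4:F. ✗
w4: successors {w1, w5}; p there: w1:F, w5:T. ✗
w5: no successors, so Box p holds vacuously. ✓

{w1, w2, w5}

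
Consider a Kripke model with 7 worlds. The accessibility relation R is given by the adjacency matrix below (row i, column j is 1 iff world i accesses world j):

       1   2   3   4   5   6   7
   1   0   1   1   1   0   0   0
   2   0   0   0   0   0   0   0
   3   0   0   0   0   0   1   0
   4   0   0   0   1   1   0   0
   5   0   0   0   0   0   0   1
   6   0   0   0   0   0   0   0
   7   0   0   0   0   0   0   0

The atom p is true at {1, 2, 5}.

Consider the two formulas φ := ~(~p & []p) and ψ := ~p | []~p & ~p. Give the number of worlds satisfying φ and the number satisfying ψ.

For ~(~p & []p):
1: ~p & []p is F. ✓
2: ~p & []p is F. ✓
3: ~p & []p is F. ✓
4: ~p & []p is F. ✓
5: ~p & []p is F. ✓
6: ~p & []p is T. ✗
7: ~p & []p is T. ✗
— 5 worlds.
For ~p | []~p & ~p:
1: ~p is F, []~p & ~p is F. ✗
2: ~p is F, []~p & ~p is F. ✗
3: ~p is T, []~p & ~p is T. ✓
4: ~p is T, []~p & ~p is F. ✓
5: ~p is F, []~p & ~p is F. ✗
6: ~p is T, []~p & ~p is T. ✓
7: ~p is T, []~p & ~p is T. ✓
— 4 worlds.

5 and 4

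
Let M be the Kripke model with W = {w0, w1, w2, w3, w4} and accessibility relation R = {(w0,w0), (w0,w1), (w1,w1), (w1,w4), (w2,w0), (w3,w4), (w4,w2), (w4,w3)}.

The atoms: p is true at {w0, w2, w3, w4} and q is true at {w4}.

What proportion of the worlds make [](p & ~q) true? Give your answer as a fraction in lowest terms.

2/5

w0: successors {w0, w1}; p & ~q there: w0:T, w1:F. ✗
w1: successors {w1, w4}; p & ~q there: w1:F, w4:F. ✗
w2: successors {w0}; p & ~q there: w0:T. ✓
w3: successors {w4}; p & ~q there: w4:F. ✗
w4: successors {w2, w3}; p & ~q there: w2:T, w3:T. ✓
That's 2 of 5 worlds, so 2/5.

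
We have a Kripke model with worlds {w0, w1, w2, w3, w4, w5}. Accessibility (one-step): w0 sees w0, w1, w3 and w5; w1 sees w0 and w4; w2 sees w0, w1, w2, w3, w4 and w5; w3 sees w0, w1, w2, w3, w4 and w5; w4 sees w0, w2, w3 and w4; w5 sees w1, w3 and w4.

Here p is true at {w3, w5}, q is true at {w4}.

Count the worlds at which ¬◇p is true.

1

w0: ◇p is T. ✗
w1: ◇p is F. ✓
w2: ◇p is T. ✗
w3: ◇p is T. ✗
w4: ◇p is T. ✗
w5: ◇p is T. ✗
Satisfying worlds: {w1}.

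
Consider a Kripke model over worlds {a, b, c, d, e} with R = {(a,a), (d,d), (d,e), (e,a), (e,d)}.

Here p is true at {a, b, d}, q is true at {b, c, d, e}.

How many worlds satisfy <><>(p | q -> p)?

3

a: successors {a}; <>(p | q -> p) there: a:T. ✓
b: no successors, so <><>(p | q -> p) fails. ✗
c: no successors, so <><>(p | q -> p) fails. ✗
d: successors {d, e}; <>(p | q -> p) there: d:T, e:T. ✓
e: successors {a, d}; <>(p | q -> p) there: a:T, d:T. ✓
Satisfying worlds: {a, d, e}.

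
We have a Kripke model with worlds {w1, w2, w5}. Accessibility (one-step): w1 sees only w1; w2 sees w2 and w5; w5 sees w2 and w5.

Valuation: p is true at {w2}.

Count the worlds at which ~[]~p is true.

2

w1: []~p is T. ✗
w2: []~p is F. ✓
w5: []~p is F. ✓
Satisfying worlds: {w2, w5}.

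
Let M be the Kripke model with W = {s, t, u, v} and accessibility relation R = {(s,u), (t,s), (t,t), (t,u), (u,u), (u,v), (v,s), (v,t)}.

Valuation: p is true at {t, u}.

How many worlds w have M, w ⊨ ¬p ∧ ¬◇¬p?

s: ¬p is T, ¬◇¬p is T. ✓
t: ¬p is F, ¬◇¬p is F. ✗
u: ¬p is F, ¬◇¬p is F. ✗
v: ¬p is T, ¬◇¬p is F. ✗
Satisfying worlds: {s}.

1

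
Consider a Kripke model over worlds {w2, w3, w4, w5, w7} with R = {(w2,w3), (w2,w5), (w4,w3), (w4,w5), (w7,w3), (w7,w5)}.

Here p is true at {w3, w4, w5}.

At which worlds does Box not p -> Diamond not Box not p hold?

w2: Box not p is F, Diamond not Box not p is F. ✓
w3: Box not p is T, Diamond not Box not p is F. ✗
w4: Box not p is F, Diamond not Box not p is F. ✓
w5: Box not p is T, Diamond not Box not p is F. ✗
w7: Box not p is F, Diamond not Box not p is F. ✓

{w2, w4, w7}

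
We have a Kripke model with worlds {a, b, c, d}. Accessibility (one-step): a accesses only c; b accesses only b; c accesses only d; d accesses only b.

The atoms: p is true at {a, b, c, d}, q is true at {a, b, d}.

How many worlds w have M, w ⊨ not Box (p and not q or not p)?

3

a: Box (p and not q or not p) is T. ✗
b: Box (p and not q or not p) is F. ✓
c: Box (p and not q or not p) is F. ✓
d: Box (p and not q or not p) is F. ✓
Satisfying worlds: {b, c, d}.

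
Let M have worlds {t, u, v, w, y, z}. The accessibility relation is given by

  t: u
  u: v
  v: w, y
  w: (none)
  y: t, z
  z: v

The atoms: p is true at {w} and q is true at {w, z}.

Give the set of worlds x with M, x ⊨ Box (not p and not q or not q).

t: successors {u}; not p and not q or not q there: u:T. ✓
u: successors {v}; not p and not q or not q there: v:T. ✓
v: successors {w, y}; not p and not q or not q there: w:F, y:T. ✗
w: no successors, so Box (not p and not q or not q) holds vacuously. ✓
y: successors {t, z}; not p and not q or not q there: t:T, z:F. ✗
z: successors {v}; not p and not q or not q there: v:T. ✓

{t, u, w, z}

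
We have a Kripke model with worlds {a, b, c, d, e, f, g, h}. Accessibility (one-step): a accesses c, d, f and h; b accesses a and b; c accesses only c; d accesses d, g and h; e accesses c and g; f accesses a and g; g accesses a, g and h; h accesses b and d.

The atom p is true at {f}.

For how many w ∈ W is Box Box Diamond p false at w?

a: successors {c, d, f, h}; Box Diamond p there: c:F, d:F, f:F, h:F. ✗
b: successors {a, b}; Box Diamond p there: a:F, b:F. ✗
c: successors {c}; Box Diamond p there: c:F. ✗
d: successors {d, g, h}; Box Diamond p there: d:F, g:F, h:F. ✗
e: successors {c, g}; Box Diamond p there: c:F, g:F. ✗
f: successors {a, g}; Box Diamond p there: a:F, g:F. ✗
g: successors {a, g, h}; Box Diamond p there: a:F, g:F, h:F. ✗
h: successors {b, d}; Box Diamond p there: b:F, d:F. ✗
Satisfying worlds: ∅.
So Box Box Diamond p fails at the other 8 worlds.

8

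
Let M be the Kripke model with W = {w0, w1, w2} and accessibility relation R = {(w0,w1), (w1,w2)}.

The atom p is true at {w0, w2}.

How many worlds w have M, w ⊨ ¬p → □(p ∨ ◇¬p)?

3

w0: ¬p is F, □(p ∨ ◇¬p) is F. ✓
w1: ¬p is T, □(p ∨ ◇¬p) is T. ✓
w2: ¬p is F, □(p ∨ ◇¬p) is T. ✓
Satisfying worlds: {w0, w1, w2}.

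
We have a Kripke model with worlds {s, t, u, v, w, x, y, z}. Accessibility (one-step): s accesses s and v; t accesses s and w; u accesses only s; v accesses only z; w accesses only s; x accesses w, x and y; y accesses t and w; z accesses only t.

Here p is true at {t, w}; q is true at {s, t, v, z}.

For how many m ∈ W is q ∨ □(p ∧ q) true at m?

4

s: q is T, □(p ∧ q) is F. ✓
t: q is T, □(p ∧ q) is F. ✓
u: q is F, □(p ∧ q) is F. ✗
v: q is T, □(p ∧ q) is F. ✓
w: q is F, □(p ∧ q) is F. ✗
x: q is F, □(p ∧ q) is F. ✗
y: q is F, □(p ∧ q) is F. ✗
z: q is T, □(p ∧ q) is T. ✓
Satisfying worlds: {s, t, v, z}.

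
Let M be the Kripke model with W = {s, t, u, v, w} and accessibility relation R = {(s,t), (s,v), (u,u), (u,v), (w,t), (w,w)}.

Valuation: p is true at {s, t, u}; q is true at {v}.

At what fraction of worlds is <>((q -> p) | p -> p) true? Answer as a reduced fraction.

3/5

s: successors {t, v}; (q -> p) | p -> p there: t:T, v:T. ✓
t: no successors, so <>((q -> p) | p -> p) fails. ✗
u: successors {u, v}; (q -> p) | p -> p there: u:T, v:T. ✓
v: no successors, so <>((q -> p) | p -> p) fails. ✗
w: successors {t, w}; (q -> p) | p -> p there: t:T, w:F. ✓
That's 3 of 5 worlds, so 3/5.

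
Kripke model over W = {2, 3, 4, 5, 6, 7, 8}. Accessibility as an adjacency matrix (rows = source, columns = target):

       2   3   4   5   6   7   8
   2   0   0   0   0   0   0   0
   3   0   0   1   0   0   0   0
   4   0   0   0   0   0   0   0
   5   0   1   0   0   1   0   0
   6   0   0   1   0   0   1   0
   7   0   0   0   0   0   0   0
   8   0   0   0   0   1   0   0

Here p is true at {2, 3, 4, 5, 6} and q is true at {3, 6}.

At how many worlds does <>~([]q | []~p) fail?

5

2: no successors, so <>~([]q | []~p) fails. ✗
3: successors {4}; ~([]q | []~p) there: 4:F. ✗
4: no successors, so <>~([]q | []~p) fails. ✗
5: successors {3, 6}; ~([]q | []~p) there: 3:T, 6:T. ✓
6: successors {4, 7}; ~([]q | []~p) there: 4:F, 7:F. ✗
7: no successors, so <>~([]q | []~p) fails. ✗
8: successors {6}; ~([]q | []~p) there: 6:T. ✓
Satisfying worlds: {5, 8}.
So <>~([]q | []~p) fails at the other 5 worlds.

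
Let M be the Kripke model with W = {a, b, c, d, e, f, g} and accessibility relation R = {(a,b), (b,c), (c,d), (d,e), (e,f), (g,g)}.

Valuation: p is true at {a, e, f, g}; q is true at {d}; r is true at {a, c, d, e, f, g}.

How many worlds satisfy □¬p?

4

a: successors {b}; ¬p there: b:T. ✓
b: successors {c}; ¬p there: c:T. ✓
c: successors {d}; ¬p there: d:T. ✓
d: successors {e}; ¬p there: e:F. ✗
e: successors {f}; ¬p there: f:F. ✗
f: no successors, so □¬p holds vacuously. ✓
g: successors {g}; ¬p there: g:F. ✗
Satisfying worlds: {a, b, c, f}.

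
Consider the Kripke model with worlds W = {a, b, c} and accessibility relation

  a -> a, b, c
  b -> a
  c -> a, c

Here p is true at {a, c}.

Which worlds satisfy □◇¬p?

{b}

a: successors {a, b, c}; ◇¬p there: a:T, b:F, c:F. ✗
b: successors {a}; ◇¬p there: a:T. ✓
c: successors {a, c}; ◇¬p there: a:T, c:F. ✗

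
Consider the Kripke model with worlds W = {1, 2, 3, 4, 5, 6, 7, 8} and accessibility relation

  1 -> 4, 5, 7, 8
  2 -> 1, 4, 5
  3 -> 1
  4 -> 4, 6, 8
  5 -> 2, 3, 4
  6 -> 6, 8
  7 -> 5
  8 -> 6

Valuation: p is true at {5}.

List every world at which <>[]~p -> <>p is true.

1: <>[]~p is T, <>p is T. ✓
2: <>[]~p is T, <>p is T. ✓
3: <>[]~p is F, <>p is F. ✓
4: <>[]~p is T, <>p is F. ✗
5: <>[]~p is T, <>p is F. ✗
6: <>[]~p is T, <>p is F. ✗
7: <>[]~p is T, <>p is T. ✓
8: <>[]~p is T, <>p is F. ✗

{1, 2, 3, 7}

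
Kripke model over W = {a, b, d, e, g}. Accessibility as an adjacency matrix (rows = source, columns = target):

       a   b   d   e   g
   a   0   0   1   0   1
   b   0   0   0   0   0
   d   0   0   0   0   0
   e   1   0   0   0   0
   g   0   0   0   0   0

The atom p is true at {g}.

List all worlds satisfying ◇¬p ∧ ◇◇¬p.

a: ◇¬p is T, ◇◇¬p is F. ✗
b: ◇¬p is F, ◇◇¬p is F. ✗
d: ◇¬p is F, ◇◇¬p is F. ✗
e: ◇¬p is T, ◇◇¬p is T. ✓
g: ◇¬p is F, ◇◇¬p is F. ✗

{e}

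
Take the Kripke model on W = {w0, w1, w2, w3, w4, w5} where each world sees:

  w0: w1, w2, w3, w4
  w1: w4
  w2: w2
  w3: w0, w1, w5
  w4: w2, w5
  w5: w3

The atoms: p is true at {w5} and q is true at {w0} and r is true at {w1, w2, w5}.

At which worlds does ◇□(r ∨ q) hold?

{w0, w1, w2, w4, w5}

w0: successors {w1, w2, w3, w4}; □(r ∨ q) there: w1:F, w2:T, w3:T, w4:T. ✓
w1: successors {w4}; □(r ∨ q) there: w4:T. ✓
w2: successors {w2}; □(r ∨ q) there: w2:T. ✓
w3: successors {w0, w1, w5}; □(r ∨ q) there: w0:F, w1:F, w5:F. ✗
w4: successors {w2, w5}; □(r ∨ q) there: w2:T, w5:F. ✓
w5: successors {w3}; □(r ∨ q) there: w3:T. ✓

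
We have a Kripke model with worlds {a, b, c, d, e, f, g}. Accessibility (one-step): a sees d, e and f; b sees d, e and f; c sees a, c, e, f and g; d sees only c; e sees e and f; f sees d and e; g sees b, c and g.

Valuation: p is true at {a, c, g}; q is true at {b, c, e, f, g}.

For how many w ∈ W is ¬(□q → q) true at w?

a: □q → q is T. ✗
b: □q → q is T. ✗
c: □q → q is T. ✗
d: □q → q is F. ✓
e: □q → q is T. ✗
f: □q → q is T. ✗
g: □q → q is T. ✗
Satisfying worlds: {d}.

1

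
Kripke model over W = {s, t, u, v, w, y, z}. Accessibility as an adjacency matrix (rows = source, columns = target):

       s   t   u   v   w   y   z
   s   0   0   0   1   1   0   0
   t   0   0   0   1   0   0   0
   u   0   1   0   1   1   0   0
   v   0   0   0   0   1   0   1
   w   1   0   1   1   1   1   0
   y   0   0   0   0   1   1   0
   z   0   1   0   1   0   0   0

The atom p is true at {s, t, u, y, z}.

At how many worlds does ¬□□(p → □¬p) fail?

s: □□(p → □¬p) is F. ✓
t: □□(p → □¬p) is F. ✓
u: □□(p → □¬p) is F. ✓
v: □□(p → □¬p) is F. ✓
w: □□(p → □¬p) is F. ✓
y: □□(p → □¬p) is F. ✓
z: □□(p → □¬p) is F. ✓
Satisfying worlds: {s, t, u, v, w, y, z}.
So ¬□□(p → □¬p) fails at the other 0 worlds.

0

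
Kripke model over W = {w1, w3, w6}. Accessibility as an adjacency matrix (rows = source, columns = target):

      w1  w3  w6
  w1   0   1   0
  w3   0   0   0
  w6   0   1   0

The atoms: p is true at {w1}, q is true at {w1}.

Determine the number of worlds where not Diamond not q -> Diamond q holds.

w1: not Diamond not q is F, Diamond q is F. ✓
w3: not Diamond not q is T, Diamond q is F. ✗
w6: not Diamond not q is F, Diamond q is F. ✓
Satisfying worlds: {w1, w6}.

2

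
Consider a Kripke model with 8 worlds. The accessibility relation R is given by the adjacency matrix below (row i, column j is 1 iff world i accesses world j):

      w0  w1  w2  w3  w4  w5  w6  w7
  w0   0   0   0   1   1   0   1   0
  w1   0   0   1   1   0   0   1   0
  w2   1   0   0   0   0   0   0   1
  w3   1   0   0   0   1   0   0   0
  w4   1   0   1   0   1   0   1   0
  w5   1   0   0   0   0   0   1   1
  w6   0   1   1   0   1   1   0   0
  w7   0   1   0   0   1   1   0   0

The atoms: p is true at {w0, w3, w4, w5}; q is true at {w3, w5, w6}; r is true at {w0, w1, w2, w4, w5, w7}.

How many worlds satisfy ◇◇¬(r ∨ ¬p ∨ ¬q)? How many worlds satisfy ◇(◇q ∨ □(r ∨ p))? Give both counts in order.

6 and 8

For ◇◇¬(r ∨ ¬p ∨ ¬q):
w0: successors {w3, w4, w6}; ◇¬(r ∨ ¬p ∨ ¬q) there: w3:F, w4:F, w6:F. ✗
w1: successors {w2, w3, w6}; ◇¬(r ∨ ¬p ∨ ¬q) there: w2:F, w3:F, w6:F. ✗
w2: successors {w0, w7}; ◇¬(r ∨ ¬p ∨ ¬q) there: w0:T, w7:F. ✓
w3: successors {w0, w4}; ◇¬(r ∨ ¬p ∨ ¬q) there: w0:T, w4:F. ✓
w4: successors {w0, w2, w4, w6}; ◇¬(r ∨ ¬p ∨ ¬q) there: w0:T, w2:F, w4:F, w6:F. ✓
w5: successors {w0, w6, w7}; ◇¬(r ∨ ¬p ∨ ¬q) there: w0:T, w6:F, w7:F. ✓
w6: successors {w1, w2, w4, w5}; ◇¬(r ∨ ¬p ∨ ¬q) there: w1:T, w2:F, w4:F, w5:F. ✓
w7: successors {w1, w4, w5}; ◇¬(r ∨ ¬p ∨ ¬q) there: w1:T, w4:F, w5:F. ✓
— 6 worlds.
For ◇(◇q ∨ □(r ∨ p)):
w0: successors {w3, w4, w6}; ◇q ∨ □(r ∨ p) there: w3:T, w4:T, w6:T. ✓
w1: successors {w2, w3, w6}; ◇q ∨ □(r ∨ p) there: w2:T, w3:T, w6:T. ✓
w2: successors {w0, w7}; ◇q ∨ □(r ∨ p) there: w0:T, w7:T. ✓
w3: successors {w0, w4}; ◇q ∨ □(r ∨ p) there: w0:T, w4:T. ✓
w4: successors {w0, w2, w4, w6}; ◇q ∨ □(r ∨ p) there: w0:T, w2:T, w4:T, w6:T. ✓
w5: successors {w0, w6, w7}; ◇q ∨ □(r ∨ p) there: w0:T, w6:T, w7:T. ✓
w6: successors {w1, w2, w4, w5}; ◇q ∨ □(r ∨ p) there: w1:T, w2:T, w4:T, w5:T. ✓
w7: successors {w1, w4, w5}; ◇q ∨ □(r ∨ p) there: w1:T, w4:T, w5:T. ✓
— 8 worlds.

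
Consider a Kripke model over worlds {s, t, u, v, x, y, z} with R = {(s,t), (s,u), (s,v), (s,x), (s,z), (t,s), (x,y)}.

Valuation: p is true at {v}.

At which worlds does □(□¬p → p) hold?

{t, u, v, y, z}

s: successors {t, u, v, x, z}; □¬p → p there: t:F, u:F, v:T, x:F, z:F. ✗
t: successors {s}; □¬p → p there: s:T. ✓
u: no successors, so □(□¬p → p) holds vacuously. ✓
v: no successors, so □(□¬p → p) holds vacuously. ✓
x: successors {y}; □¬p → p there: y:F. ✗
y: no successors, so □(□¬p → p) holds vacuously. ✓
z: no successors, so □(□¬p → p) holds vacuously. ✓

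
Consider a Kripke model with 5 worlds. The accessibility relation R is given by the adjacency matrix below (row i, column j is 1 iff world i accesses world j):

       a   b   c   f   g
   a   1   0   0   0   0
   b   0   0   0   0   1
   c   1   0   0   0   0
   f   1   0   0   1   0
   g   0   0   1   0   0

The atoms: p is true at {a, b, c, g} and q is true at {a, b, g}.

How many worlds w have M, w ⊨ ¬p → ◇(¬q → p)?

5

a: ¬p is F, ◇(¬q → p) is T. ✓
b: ¬p is F, ◇(¬q → p) is T. ✓
c: ¬p is F, ◇(¬q → p) is T. ✓
f: ¬p is T, ◇(¬q → p) is T. ✓
g: ¬p is F, ◇(¬q → p) is T. ✓
Satisfying worlds: {a, b, c, f, g}.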